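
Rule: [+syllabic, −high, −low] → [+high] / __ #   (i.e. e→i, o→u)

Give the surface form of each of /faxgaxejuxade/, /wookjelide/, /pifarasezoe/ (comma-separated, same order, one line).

/faxgaxejuxade/: /e/ is a mid vowel in word-final position, so it raises to [i]. → [faxgaxejuxadi].
/wookjelide/: /e/ is a mid vowel in word-final position, so it raises to [i]. → [wookjelidi].
/pifarasezoe/: /e/ is a mid vowel in word-final position, so it raises to [i]. → [pifarasezoi].

faxgaxejuxadi, wookjelidi, pifarasezoi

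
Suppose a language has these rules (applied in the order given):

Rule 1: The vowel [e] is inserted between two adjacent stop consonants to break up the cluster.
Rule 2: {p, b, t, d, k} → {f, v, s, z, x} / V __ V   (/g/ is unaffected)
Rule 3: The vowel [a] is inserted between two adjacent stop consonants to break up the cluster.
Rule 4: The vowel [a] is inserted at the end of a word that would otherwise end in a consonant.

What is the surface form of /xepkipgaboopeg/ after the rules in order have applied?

xefexifegavoofega

Rule 1 (stop-cluster e-epenthesis): /p/ and /k/ form a stop–stop cluster, so [e] is inserted between them. /p/ and /g/ form a stop–stop cluster, so [e] is inserted between them. /xepkipgaboopeg/ → xepekipegaboopeg.
Rule 2 (intervocalic spirantization): /p/ is a stop between vowels /e/ and /e/, so it spirantizes to the fricative [f]. /k/ is a stop between vowels /e/ and /i/, so it spirantizes to the fricative [x]. /p/ is a stop between vowels /i/ and /e/, so it spirantizes to the fricative [f]. /b/ is a stop between vowels /a/ and /o/, so it spirantizes to the fricative [v]. /p/ is a stop between vowels /o/ and /e/, so it spirantizes to the fricative [f]. /xepekipegaboopeg/ → xefexifegavoofeg.
Rule 3 (stop-cluster a-epenthesis): no segment meets the environment; /xefexifegavoofeg/ is unchanged.
Rule 4 (final a-epenthesis): the form ends in the consonant /g/, so [a] is inserted word-finally. /xefexifegavoofeg/ → xefexifegavoofega.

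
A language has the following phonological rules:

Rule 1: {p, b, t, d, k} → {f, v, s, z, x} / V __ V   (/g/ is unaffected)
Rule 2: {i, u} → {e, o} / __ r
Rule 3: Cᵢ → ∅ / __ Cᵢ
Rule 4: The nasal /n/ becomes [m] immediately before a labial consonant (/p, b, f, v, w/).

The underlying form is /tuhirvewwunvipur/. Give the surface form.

Rule 1 (intervocalic spirantization): /p/ is a stop between vowels /i/ and /u/, so it spirantizes to the fricative [f]. /tuhirvewwunvipur/ → tuhirvewwunvifur.
Rule 2 (pre-rhotic lowering): /i/ is a high vowel immediately before /r/, so it lowers to [e]. /u/ is a high vowel immediately before /r/, so it lowers to [o]. /tuhirvewwunvifur/ → tuhervewwunvifor.
Rule 3 (degemination): /ww/ is a geminate; the first /w/ deletes. /tuhervewwunvifor/ → tuhervewunvifor.
Rule 4 (nasal place assimilation): /n/ precedes the labial consonant /v/, so it assimilates in place to [m]. /tuhervewunvifor/ → tuhervewumvifor.

tuhervewumvifor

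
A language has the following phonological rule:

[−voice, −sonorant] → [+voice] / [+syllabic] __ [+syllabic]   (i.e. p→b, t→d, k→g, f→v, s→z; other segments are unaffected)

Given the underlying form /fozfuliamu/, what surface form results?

No segment of /fozfuliamu/ meets the structural description of the rule, so the form surfaces unchanged.

fozfuliamu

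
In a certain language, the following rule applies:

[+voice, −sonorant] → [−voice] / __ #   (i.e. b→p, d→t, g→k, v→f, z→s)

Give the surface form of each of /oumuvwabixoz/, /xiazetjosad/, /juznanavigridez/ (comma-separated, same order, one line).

/oumuvwabixoz/: /z/ is a voiced obstruent in word-final position, so it devoices to [s]. → [oumuvwabixos].
/xiazetjosad/: /d/ is a voiced obstruent in word-final position, so it devoices to [t]. → [xiazetjosat].
/juznanavigridez/: /z/ is a voiced obstruent in word-final position, so it devoices to [s]. → [juznanavigrides].

oumuvwabixos, xiazetjosat, juznanavigrides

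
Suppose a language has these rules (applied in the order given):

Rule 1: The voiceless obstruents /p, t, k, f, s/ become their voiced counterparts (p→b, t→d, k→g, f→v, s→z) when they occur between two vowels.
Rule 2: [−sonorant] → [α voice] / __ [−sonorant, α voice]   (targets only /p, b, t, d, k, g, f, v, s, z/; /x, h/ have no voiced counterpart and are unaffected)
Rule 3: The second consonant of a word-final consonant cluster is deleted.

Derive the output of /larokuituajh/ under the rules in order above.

Rule 1 (intervocalic voicing): /k/ is a voiceless obstruent between vowels /o/ and /u/, so it voices to [g]. /t/ is a voiceless obstruent between vowels /i/ and /u/, so it voices to [d]. /larokuituajh/ → laroguiduajh.
Rule 2 (regressive voicing assimilation): no segment meets the environment; /laroguiduajh/ is unchanged.
Rule 3 (final cluster simplification): /h/ is the second consonant of a word-final cluster /jh/, so it deletes. /laroguiduajh/ → laroguiduaj.

laroguiduaj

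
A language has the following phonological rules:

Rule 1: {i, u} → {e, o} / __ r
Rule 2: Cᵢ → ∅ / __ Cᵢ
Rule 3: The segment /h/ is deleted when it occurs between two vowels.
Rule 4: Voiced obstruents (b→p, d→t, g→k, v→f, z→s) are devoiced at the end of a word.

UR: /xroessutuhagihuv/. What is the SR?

xroesutuagiuf

Rule 1 (pre-rhotic lowering): no segment meets the environment; /xroessutuhagihuv/ is unchanged.
Rule 2 (degemination): /ss/ is a geminate; the first /s/ deletes. /xroessutuhagihuv/ → xroesutuhagihuv.
Rule 3 (intervocalic h-deletion): /h/ occurs between vowels /u/ and /a/, so it deletes. /h/ occurs between vowels /i/ and /u/, so it deletes. /xroesutuhagihuv/ → xroesutuagiuv.
Rule 4 (final devoicing): /v/ is a voiced obstruent in word-final position, so it devoices to [f]. /xroesutuagiuv/ → xroesutuagiuf.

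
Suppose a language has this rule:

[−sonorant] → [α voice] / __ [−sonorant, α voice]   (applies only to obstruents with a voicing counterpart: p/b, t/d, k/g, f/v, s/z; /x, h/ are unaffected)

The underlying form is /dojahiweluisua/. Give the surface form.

dojahiweluisua

No segment of /dojahiweluisua/ meets the structural description of the rule, so the form surfaces unchanged.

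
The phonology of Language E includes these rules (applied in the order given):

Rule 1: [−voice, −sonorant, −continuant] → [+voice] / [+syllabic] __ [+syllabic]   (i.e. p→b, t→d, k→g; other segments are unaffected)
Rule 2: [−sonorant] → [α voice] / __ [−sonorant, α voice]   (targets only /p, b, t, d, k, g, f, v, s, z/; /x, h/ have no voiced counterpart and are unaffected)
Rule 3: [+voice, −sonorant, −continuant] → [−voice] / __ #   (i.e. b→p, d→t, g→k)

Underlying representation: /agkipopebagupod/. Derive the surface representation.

akkibobebagubot

Rule 1 (intervocalic voicing): /p/ is a voiceless stop between vowels /i/ and /o/, so it voices to [b]. /p/ is a voiceless stop between vowels /o/ and /e/, so it voices to [b]. /p/ is a voiceless stop between vowels /u/ and /o/, so it voices to [b]. /agkipopebagupod/ → agkibobebagubod.
Rule 2 (regressive voicing assimilation): /g/ precedes the voiceless obstruent /k/, so it devoices to [k] by assimilation. /agkibobebagubod/ → akkibobebagubod.
Rule 3 (final devoicing): /d/ is a voiced stop in word-final position, so it devoices to [t]. /akkibobebagubod/ → akkibobebagubot.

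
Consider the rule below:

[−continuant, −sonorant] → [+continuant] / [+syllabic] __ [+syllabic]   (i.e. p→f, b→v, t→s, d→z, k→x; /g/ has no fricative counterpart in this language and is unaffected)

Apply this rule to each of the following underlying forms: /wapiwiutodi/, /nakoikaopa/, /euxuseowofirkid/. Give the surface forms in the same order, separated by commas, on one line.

wafiwiusozi, naxoixaofa, euxuseowofirkid

/wapiwiutodi/: /p/ is a stop between vowels /a/ and /i/, so it spirantizes to the fricative [f]. /t/ is a stop between vowels /u/ and /o/, so it spirantizes to the fricative [s]. /d/ is a stop between vowels /o/ and /i/, so it spirantizes to the fricative [z]. → [wafiwiusozi].
/nakoikaopa/: /k/ is a stop between vowels /a/ and /o/, so it spirantizes to the fricative [x]. /k/ is a stop between vowels /i/ and /a/, so it spirantizes to the fricative [x]. /p/ is a stop between vowels /o/ and /a/, so it spirantizes to the fricative [f]. → [naxoixaofa].
/euxuseowofirkid/: the rule's environment is not met; surfaces unchanged as [euxuseowofirkid].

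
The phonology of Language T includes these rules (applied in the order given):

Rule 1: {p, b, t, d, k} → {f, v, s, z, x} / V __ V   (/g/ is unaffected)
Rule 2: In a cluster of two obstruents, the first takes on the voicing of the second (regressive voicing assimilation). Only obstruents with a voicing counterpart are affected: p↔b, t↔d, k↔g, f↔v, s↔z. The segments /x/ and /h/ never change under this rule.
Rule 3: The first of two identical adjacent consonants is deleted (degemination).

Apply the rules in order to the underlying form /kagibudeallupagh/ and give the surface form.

Rule 1 (intervocalic spirantization): /b/ is a stop between vowels /i/ and /u/, so it spirantizes to the fricative [v]. /d/ is a stop between vowels /u/ and /e/, so it spirantizes to the fricative [z]. /p/ is a stop between vowels /u/ and /a/, so it spirantizes to the fricative [f]. /kagibudeallupagh/ → kagivuzeallufagh.
Rule 2 (regressive voicing assimilation): /g/ precedes the voiceless obstruent /h/, so it devoices to [k] by assimilation. /kagivuzeallufagh/ → kagivuzeallufakh.
Rule 3 (degemination): /ll/ is a geminate; the first /l/ deletes. /kagivuzeallufakh/ → kagivuzealufakh.

kagivuzealufakh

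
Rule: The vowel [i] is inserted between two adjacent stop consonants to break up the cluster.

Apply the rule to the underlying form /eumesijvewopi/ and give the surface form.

No segment of /eumesijvewopi/ meets the structural description of the rule, so the form surfaces unchanged.

eumesijvewopi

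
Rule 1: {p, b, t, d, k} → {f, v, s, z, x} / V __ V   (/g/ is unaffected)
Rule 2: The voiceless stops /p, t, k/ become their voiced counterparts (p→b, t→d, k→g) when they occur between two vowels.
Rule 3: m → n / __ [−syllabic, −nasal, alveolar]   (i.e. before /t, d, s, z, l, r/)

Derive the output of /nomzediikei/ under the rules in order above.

nonzeziixei

Rule 1 (intervocalic spirantization): /d/ is a stop between vowels /e/ and /i/, so it spirantizes to the fricative [z]. /k/ is a stop between vowels /i/ and /e/, so it spirantizes to the fricative [x]. /nomzediikei/ → nomzeziixei.
Rule 2 (intervocalic voicing): no segment meets the environment; /nomzeziixei/ is unchanged.
Rule 3 (nasal place assimilation): /m/ precedes the alveolar consonant /z/, so it assimilates in place to [n]. /nomzeziixei/ → nonzeziixei.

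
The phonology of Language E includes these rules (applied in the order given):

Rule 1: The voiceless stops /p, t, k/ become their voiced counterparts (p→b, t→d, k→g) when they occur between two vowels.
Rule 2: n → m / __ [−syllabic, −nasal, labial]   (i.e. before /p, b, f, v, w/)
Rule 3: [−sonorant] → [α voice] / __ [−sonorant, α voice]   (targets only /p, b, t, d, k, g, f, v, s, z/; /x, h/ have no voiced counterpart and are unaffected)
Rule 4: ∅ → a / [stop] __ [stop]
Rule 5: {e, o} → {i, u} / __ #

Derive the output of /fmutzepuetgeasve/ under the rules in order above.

Rule 1 (intervocalic voicing): /p/ is a voiceless stop between vowels /e/ and /u/, so it voices to [b]. /fmutzepuetgeasve/ → fmutzebuetgeasve.
Rule 2 (nasal place assimilation): no segment meets the environment; /fmutzebuetgeasve/ is unchanged.
Rule 3 (regressive voicing assimilation): /t/ precedes the voiced obstruent /z/, so it voices to [d] by assimilation. /t/ precedes the voiced obstruent /g/, so it voices to [d] by assimilation. /s/ precedes the voiced obstruent /v/, so it voices to [z] by assimilation. /fmutzebuetgeasve/ → fmudzebuedgeazve.
Rule 4 (stop-cluster a-epenthesis): /d/ and /g/ form a stop–stop cluster, so [a] is inserted between them. /fmudzebuedgeazve/ → fmudzebuedageazve.
Rule 5 (final vowel raising): /e/ is a mid vowel in word-final position, so it raises to [i]. /fmudzebuedageazve/ → fmudzebuedageazvi.

fmudzebuedageazvi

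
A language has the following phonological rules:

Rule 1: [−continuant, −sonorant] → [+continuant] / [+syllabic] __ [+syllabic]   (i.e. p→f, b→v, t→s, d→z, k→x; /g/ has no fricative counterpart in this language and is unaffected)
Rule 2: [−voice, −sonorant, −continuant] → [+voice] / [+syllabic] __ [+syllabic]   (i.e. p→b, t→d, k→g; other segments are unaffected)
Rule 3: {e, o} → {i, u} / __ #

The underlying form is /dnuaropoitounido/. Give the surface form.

dnuarofoisounizu

Rule 1 (intervocalic spirantization): /p/ is a stop between vowels /o/ and /o/, so it spirantizes to the fricative [f]. /t/ is a stop between vowels /i/ and /o/, so it spirantizes to the fricative [s]. /d/ is a stop between vowels /i/ and /o/, so it spirantizes to the fricative [z]. /dnuaropoitounido/ → dnuarofoisounizo.
Rule 2 (intervocalic voicing): no segment meets the environment; /dnuarofoisounizo/ is unchanged.
Rule 3 (final vowel raising): /o/ is a mid vowel in word-final position, so it raises to [u]. /dnuarofoisounizo/ → dnuarofoisounizu.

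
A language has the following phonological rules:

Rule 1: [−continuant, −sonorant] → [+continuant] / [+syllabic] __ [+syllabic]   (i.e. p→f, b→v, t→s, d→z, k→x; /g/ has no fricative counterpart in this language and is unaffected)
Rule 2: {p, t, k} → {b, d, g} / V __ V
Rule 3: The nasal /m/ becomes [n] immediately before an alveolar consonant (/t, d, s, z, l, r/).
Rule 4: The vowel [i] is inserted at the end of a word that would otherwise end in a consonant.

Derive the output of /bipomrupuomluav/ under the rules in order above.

Rule 1 (intervocalic spirantization): /p/ is a stop between vowels /i/ and /o/, so it spirantizes to the fricative [f]. /p/ is a stop between vowels /u/ and /u/, so it spirantizes to the fricative [f]. /bipomrupuomluav/ → bifomrufuomluav.
Rule 2 (intervocalic voicing): no segment meets the environment; /bifomrufuomluav/ is unchanged.
Rule 3 (nasal place assimilation): /m/ precedes the alveolar consonant /r/, so it assimilates in place to [n]. /m/ precedes the alveolar consonant /l/, so it assimilates in place to [n]. /bifomrufuomluav/ → bifonrufuonluav.
Rule 4 (final i-epenthesis): the form ends in the consonant /v/, so [i] is inserted word-finally. /bifonrufuonluav/ → bifonrufuonluavi.

bifonrufuonluavi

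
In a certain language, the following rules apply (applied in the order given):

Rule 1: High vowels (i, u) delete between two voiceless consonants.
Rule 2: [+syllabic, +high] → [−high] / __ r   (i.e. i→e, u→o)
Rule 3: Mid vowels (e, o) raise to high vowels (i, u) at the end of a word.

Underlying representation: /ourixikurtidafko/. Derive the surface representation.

oorixkortidafku

Rule 1 (high vowel syncope): /i/ is a high vowel flanked by voiceless consonants /x/ and /k/, so it deletes. /ourixikurtidafko/ → ourixkurtidafko.
Rule 2 (pre-rhotic lowering): /u/ is a high vowel immediately before /r/, so it lowers to [o]. /u/ is a high vowel immediately before /r/, so it lowers to [o]. /ourixkurtidafko/ → oorixkortidafko.
Rule 3 (final vowel raising): /o/ is a mid vowel in word-final position, so it raises to [u]. /oorixkortidafko/ → oorixkortidafku.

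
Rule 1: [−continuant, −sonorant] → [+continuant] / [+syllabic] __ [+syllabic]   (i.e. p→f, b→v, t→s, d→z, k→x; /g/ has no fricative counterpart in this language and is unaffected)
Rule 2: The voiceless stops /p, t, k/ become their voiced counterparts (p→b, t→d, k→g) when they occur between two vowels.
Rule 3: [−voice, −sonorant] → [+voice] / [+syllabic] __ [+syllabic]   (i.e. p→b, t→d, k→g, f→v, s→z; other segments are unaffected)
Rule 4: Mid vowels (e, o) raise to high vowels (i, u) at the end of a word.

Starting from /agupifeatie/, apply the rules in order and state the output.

Rule 1 (intervocalic spirantization): /p/ is a stop between vowels /u/ and /i/, so it spirantizes to the fricative [f]. /t/ is a stop between vowels /a/ and /i/, so it spirantizes to the fricative [s]. /agupifeatie/ → agufifeasie.
Rule 2 (intervocalic voicing): no segment meets the environment; /agufifeasie/ is unchanged.
Rule 3 (intervocalic voicing): /f/ is a voiceless obstruent between vowels /u/ and /i/, so it voices to [v]. /f/ is a voiceless obstruent between vowels /i/ and /e/, so it voices to [v]. /s/ is a voiceless obstruent between vowels /a/ and /i/, so it voices to [z]. /agufifeasie/ → aguviveazie.
Rule 4 (final vowel raising): /e/ is a mid vowel in word-final position, so it raises to [i]. /aguviveazie/ → aguviveazii.

aguviveazii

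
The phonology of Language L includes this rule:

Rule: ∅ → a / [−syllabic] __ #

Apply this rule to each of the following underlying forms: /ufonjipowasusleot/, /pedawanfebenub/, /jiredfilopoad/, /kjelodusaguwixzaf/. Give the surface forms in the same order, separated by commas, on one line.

/ufonjipowasusleot/: the form ends in the consonant /t/, so [a] is inserted word-finally. → [ufonjipowasusleota].
/pedawanfebenub/: the form ends in the consonant /b/, so [a] is inserted word-finally. → [pedawanfebenuba].
/jiredfilopoad/: the form ends in the consonant /d/, so [a] is inserted word-finally. → [jiredfilopoada].
/kjelodusaguwixzaf/: the form ends in the consonant /f/, so [a] is inserted word-finally. → [kjelodusaguwixzafa].

ufonjipowasusleota, pedawanfebenuba, jiredfilopoada, kjelodusaguwixzafa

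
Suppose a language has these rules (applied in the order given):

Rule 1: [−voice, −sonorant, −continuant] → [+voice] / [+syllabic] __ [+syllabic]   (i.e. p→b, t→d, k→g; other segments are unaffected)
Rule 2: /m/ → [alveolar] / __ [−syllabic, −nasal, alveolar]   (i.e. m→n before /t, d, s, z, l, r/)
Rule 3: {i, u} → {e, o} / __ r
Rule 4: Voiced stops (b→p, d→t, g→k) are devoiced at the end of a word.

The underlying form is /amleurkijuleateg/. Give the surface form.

anleorkijuleadek

Rule 1 (intervocalic voicing): /t/ is a voiceless stop between vowels /a/ and /e/, so it voices to [d]. /amleurkijuleateg/ → amleurkijuleadeg.
Rule 2 (nasal place assimilation): /m/ precedes the alveolar consonant /l/, so it assimilates in place to [n]. /amleurkijuleadeg/ → anleurkijuleadeg.
Rule 3 (pre-rhotic lowering): /u/ is a high vowel immediately before /r/, so it lowers to [o]. /anleurkijuleadeg/ → anleorkijuleadeg.
Rule 4 (final devoicing): /g/ is a voiced stop in word-final position, so it devoices to [k]. /anleorkijuleadeg/ → anleorkijuleadek.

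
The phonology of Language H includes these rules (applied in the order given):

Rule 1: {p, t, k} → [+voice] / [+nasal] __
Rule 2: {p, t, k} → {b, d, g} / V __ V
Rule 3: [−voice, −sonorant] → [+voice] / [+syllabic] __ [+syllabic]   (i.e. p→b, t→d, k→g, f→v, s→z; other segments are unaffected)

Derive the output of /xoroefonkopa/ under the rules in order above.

Rule 1 (post-nasal voicing): /k/ is a voiceless stop immediately after the nasal /n/, so it voices to [g]. /xoroefonkopa/ → xoroefongopa.
Rule 2 (intervocalic voicing): /p/ is a voiceless stop between vowels /o/ and /a/, so it voices to [b]. /xoroefongopa/ → xoroefongoba.
Rule 3 (intervocalic voicing): /f/ is a voiceless obstruent between vowels /e/ and /o/, so it voices to [v]. /xoroefongoba/ → xoroevongoba.

xoroevongoba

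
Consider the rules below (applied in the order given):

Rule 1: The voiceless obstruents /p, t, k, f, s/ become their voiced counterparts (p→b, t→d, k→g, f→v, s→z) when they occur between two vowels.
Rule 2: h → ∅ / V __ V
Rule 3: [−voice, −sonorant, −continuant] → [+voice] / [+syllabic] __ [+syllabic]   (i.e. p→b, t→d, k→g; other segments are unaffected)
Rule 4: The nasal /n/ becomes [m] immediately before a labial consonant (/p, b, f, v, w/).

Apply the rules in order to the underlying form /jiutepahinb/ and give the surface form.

jiudebaimb

Rule 1 (intervocalic voicing): /t/ is a voiceless obstruent between vowels /u/ and /e/, so it voices to [d]. /p/ is a voiceless obstruent between vowels /e/ and /a/, so it voices to [b]. /jiutepahinb/ → jiudebahinb.
Rule 2 (intervocalic h-deletion): /h/ occurs between vowels /a/ and /i/, so it deletes. /jiudebahinb/ → jiudebainb.
Rule 3 (intervocalic voicing): no segment meets the environment; /jiudebainb/ is unchanged.
Rule 4 (nasal place assimilation): /n/ precedes the labial consonant /b/, so it assimilates in place to [m]. /jiudebainb/ → jiudebaimb.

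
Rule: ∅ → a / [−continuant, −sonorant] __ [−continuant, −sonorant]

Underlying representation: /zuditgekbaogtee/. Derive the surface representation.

zuditagekabaogatee

/t/ and /g/ form a stop–stop cluster, so [a] is inserted between them.
/k/ and /b/ form a stop–stop cluster, so [a] is inserted between them.
/g/ and /t/ form a stop–stop cluster, so [a] is inserted between them.
Surface form: [zuditagekabaogatee].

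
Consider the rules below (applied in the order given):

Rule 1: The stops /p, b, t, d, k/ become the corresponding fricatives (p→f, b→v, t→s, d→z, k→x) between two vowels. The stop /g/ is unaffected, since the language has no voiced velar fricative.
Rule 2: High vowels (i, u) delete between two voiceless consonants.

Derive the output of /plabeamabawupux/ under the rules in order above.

Rule 1 (intervocalic spirantization): /b/ is a stop between vowels /a/ and /e/, so it spirantizes to the fricative [v]. /b/ is a stop between vowels /a/ and /a/, so it spirantizes to the fricative [v]. /p/ is a stop between vowels /u/ and /u/, so it spirantizes to the fricative [f]. /plabeamabawupux/ → plaveamavawufux.
Rule 2 (high vowel syncope): /u/ is a high vowel flanked by voiceless consonants /f/ and /x/, so it deletes. /plaveamavawufux/ → plaveamavawufx.

plaveamavawufx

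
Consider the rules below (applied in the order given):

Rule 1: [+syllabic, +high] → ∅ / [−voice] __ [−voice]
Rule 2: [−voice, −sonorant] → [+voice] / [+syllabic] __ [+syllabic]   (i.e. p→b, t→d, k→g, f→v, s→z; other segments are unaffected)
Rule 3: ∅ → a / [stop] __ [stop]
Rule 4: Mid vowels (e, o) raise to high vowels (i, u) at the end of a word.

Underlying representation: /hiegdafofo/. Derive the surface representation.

Rule 1 (high vowel syncope): no segment meets the environment; /hiegdafofo/ is unchanged.
Rule 2 (intervocalic voicing): /f/ is a voiceless obstruent between vowels /a/ and /o/, so it voices to [v]. /f/ is a voiceless obstruent between vowels /o/ and /o/, so it voices to [v]. /hiegdafofo/ → hiegdavovo.
Rule 3 (stop-cluster a-epenthesis): /g/ and /d/ form a stop–stop cluster, so [a] is inserted between them. /hiegdavovo/ → hiegadavovo.
Rule 4 (final vowel raising): /o/ is a mid vowel in word-final position, so it raises to [u]. /hiegadavovo/ → hiegadavovu.

hiegadavovu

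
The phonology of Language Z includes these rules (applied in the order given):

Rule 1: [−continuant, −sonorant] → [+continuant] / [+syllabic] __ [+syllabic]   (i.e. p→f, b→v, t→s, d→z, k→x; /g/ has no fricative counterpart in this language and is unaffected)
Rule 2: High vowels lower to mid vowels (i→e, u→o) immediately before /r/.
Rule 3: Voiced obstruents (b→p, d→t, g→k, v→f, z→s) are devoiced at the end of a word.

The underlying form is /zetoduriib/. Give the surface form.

Rule 1 (intervocalic spirantization): /t/ is a stop between vowels /e/ and /o/, so it spirantizes to the fricative [s]. /d/ is a stop between vowels /o/ and /u/, so it spirantizes to the fricative [z]. /zetoduriib/ → zesozuriib.
Rule 2 (pre-rhotic lowering): /u/ is a high vowel immediately before /r/, so it lowers to [o]. /zesozuriib/ → zesozoriib.
Rule 3 (final devoicing): /b/ is a voiced obstruent in word-final position, so it devoices to [p]. /zesozoriib/ → zesozoriip.

zesozoriip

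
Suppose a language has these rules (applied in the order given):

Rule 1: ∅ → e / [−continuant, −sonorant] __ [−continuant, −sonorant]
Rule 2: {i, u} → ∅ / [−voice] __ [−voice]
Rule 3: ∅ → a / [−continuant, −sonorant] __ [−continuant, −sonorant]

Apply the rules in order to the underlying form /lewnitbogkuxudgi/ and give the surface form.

lewnitebogekxudegi

Rule 1 (stop-cluster e-epenthesis): /t/ and /b/ form a stop–stop cluster, so [e] is inserted between them. /g/ and /k/ form a stop–stop cluster, so [e] is inserted between them. /d/ and /g/ form a stop–stop cluster, so [e] is inserted between them. /lewnitbogkuxudgi/ → lewnitebogekuxudegi.
Rule 2 (high vowel syncope): /u/ is a high vowel flanked by voiceless consonants /k/ and /x/, so it deletes. /lewnitebogekuxudegi/ → lewnitebogekxudegi.
Rule 3 (stop-cluster a-epenthesis): no segment meets the environment; /lewnitebogekxudegi/ is unchanged.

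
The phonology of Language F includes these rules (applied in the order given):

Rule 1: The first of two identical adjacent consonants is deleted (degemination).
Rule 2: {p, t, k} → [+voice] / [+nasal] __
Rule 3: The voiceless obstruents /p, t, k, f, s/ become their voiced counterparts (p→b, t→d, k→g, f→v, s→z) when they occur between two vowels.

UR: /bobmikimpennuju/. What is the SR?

Rule 1 (degemination): /nn/ is a geminate; the first /n/ deletes. /bobmikimpennuju/ → bobmikimpenuju.
Rule 2 (post-nasal voicing): /p/ is a voiceless stop immediately after the nasal /m/, so it voices to [b]. /bobmikimpenuju/ → bobmikimbenuju.
Rule 3 (intervocalic voicing): /k/ is a voiceless obstruent between vowels /i/ and /i/, so it voices to [g]. /bobmikimbenuju/ → bobmigimbenuju.

bobmigimbenuju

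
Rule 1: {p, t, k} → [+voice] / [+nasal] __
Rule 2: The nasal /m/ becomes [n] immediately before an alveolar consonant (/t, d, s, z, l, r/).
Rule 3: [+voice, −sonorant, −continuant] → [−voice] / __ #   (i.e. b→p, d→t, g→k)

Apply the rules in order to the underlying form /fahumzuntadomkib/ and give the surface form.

fahunzundadomgip

Rule 1 (post-nasal voicing): /t/ is a voiceless stop immediately after the nasal /n/, so it voices to [d]. /k/ is a voiceless stop immediately after the nasal /m/, so it voices to [g]. /fahumzuntadomkib/ → fahumzundadomgib.
Rule 2 (nasal place assimilation): /m/ precedes the alveolar consonant /z/, so it assimilates in place to [n]. /fahumzundadomgib/ → fahunzundadomgib.
Rule 3 (final devoicing): /b/ is a voiced stop in word-final position, so it devoices to [p]. /fahunzundadomgib/ → fahunzundadomgip.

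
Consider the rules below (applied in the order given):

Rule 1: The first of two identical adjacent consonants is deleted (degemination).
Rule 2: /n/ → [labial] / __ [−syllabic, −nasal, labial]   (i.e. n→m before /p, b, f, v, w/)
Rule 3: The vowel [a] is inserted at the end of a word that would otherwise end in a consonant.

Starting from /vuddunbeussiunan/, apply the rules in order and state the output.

Rule 1 (degemination): /dd/ is a geminate; the first /d/ deletes. /ss/ is a geminate; the first /s/ deletes. /vuddunbeussiunan/ → vudunbeusiunan.
Rule 2 (nasal place assimilation): /n/ precedes the labial consonant /b/, so it assimilates in place to [m]. /vudunbeusiunan/ → vudumbeusiunan.
Rule 3 (final a-epenthesis): the form ends in the consonant /n/, so [a] is inserted word-finally. /vudumbeusiunan/ → vudumbeusiunana.

vudumbeusiunana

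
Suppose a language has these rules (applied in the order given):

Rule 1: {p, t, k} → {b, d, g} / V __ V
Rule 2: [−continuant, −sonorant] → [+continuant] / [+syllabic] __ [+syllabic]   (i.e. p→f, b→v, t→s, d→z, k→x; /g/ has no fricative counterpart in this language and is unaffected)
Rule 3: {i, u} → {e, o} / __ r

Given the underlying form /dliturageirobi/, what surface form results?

Rule 1 (intervocalic voicing): /t/ is a voiceless stop between vowels /i/ and /u/, so it voices to [d]. /dliturageirobi/ → dlidurageirobi.
Rule 2 (intervocalic spirantization): /d/ is a stop between vowels /i/ and /u/, so it spirantizes to the fricative [z]. /b/ is a stop between vowels /o/ and /i/, so it spirantizes to the fricative [v]. /dlidurageirobi/ → dlizurageirovi.
Rule 3 (pre-rhotic lowering): /u/ is a high vowel immediately before /r/, so it lowers to [o]. /i/ is a high vowel immediately before /r/, so it lowers to [e]. /dlizurageirovi/ → dlizorageerovi.

dlizorageerovi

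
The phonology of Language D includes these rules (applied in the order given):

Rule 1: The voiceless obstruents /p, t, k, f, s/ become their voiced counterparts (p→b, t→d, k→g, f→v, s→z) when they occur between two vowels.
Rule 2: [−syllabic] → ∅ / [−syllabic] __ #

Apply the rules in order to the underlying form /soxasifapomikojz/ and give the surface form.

soxazivabomigoj

Rule 1 (intervocalic voicing): /s/ is a voiceless obstruent between vowels /a/ and /i/, so it voices to [z]. /f/ is a voiceless obstruent between vowels /i/ and /a/, so it voices to [v]. /p/ is a voiceless obstruent between vowels /a/ and /o/, so it voices to [b]. /k/ is a voiceless obstruent between vowels /i/ and /o/, so it voices to [g]. /soxasifapomikojz/ → soxazivabomigojz.
Rule 2 (final cluster simplification): /z/ is the second consonant of a word-final cluster /jz/, so it deletes. /soxazivabomigojz/ → soxazivabomigoj.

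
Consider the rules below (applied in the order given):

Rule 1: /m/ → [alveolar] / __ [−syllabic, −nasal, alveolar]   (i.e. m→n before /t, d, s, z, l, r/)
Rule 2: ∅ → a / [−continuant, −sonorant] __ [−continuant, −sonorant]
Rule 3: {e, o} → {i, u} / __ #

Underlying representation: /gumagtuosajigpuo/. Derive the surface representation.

Rule 1 (nasal place assimilation): no segment meets the environment; /gumagtuosajigpuo/ is unchanged.
Rule 2 (stop-cluster a-epenthesis): /g/ and /t/ form a stop–stop cluster, so [a] is inserted between them. /g/ and /p/ form a stop–stop cluster, so [a] is inserted between them. /gumagtuosajigpuo/ → gumagatuosajigapuo.
Rule 3 (final vowel raising): /o/ is a mid vowel in word-final position, so it raises to [u]. /gumagatuosajigapuo/ → gumagatuosajigapuu.

gumagatuosajigapuu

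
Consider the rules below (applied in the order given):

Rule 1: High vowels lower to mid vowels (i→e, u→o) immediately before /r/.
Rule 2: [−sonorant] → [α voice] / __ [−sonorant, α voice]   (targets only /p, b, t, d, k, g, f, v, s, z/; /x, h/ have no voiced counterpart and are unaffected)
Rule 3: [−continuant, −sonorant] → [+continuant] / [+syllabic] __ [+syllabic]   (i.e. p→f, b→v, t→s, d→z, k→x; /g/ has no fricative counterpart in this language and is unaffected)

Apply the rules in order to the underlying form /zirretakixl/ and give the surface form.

zerresaxixl

Rule 1 (pre-rhotic lowering): /i/ is a high vowel immediately before /r/, so it lowers to [e]. /zirretakixl/ → zerretakixl.
Rule 2 (regressive voicing assimilation): no segment meets the environment; /zerretakixl/ is unchanged.
Rule 3 (intervocalic spirantization): /t/ is a stop between vowels /e/ and /a/, so it spirantizes to the fricative [s]. /k/ is a stop between vowels /a/ and /i/, so it spirantizes to the fricative [x]. /zerretakixl/ → zerresaxixl.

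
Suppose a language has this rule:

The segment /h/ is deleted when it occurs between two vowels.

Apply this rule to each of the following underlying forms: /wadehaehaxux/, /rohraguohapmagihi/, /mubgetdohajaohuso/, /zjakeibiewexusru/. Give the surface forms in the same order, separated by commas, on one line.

wadeaeaxux, rohraguoapmagii, mubgetdoajaouso, zjakeibiewexusru

/wadehaehaxux/: /h/ occurs between vowels /e/ and /a/, so it deletes. /h/ occurs between vowels /e/ and /a/, so it deletes. → [wadeaeaxux].
/rohraguohapmagihi/: /h/ occurs between vowels /o/ and /a/, so it deletes. /h/ occurs between vowels /i/ and /i/, so it deletes. → [rohraguoapmagii].
/mubgetdohajaohuso/: /h/ occurs between vowels /o/ and /a/, so it deletes. /h/ occurs between vowels /o/ and /u/, so it deletes. → [mubgetdoajaouso].
/zjakeibiewexusru/: the rule's environment is not met; surfaces unchanged as [zjakeibiewexusru].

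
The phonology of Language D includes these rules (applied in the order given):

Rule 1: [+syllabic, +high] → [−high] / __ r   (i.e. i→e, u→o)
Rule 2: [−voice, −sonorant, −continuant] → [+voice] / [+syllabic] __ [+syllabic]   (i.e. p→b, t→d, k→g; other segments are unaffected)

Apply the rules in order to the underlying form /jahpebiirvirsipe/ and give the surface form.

Rule 1 (pre-rhotic lowering): /i/ is a high vowel immediately before /r/, so it lowers to [e]. /i/ is a high vowel immediately before /r/, so it lowers to [e]. /jahpebiirvirsipe/ → jahpebierversipe.
Rule 2 (intervocalic voicing): /p/ is a voiceless stop between vowels /i/ and /e/, so it voices to [b]. /jahpebierversipe/ → jahpebierversibe.

jahpebierversibe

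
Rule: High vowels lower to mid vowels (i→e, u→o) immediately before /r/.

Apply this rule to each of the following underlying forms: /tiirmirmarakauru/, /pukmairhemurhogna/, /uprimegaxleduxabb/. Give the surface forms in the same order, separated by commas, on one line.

/tiirmirmarakauru/: /i/ is a high vowel immediately before /r/, so it lowers to [e]. /i/ is a high vowel immediately before /r/, so it lowers to [e]. /u/ is a high vowel immediately before /r/, so it lowers to [o]. → [tiermermarakaoru].
/pukmairhemurhogna/: /i/ is a high vowel immediately before /r/, so it lowers to [e]. /u/ is a high vowel immediately before /r/, so it lowers to [o]. → [pukmaerhemorhogna].
/uprimegaxleduxabb/: the rule's environment is not met; surfaces unchanged as [uprimegaxleduxabb].

tiermermarakaoru, pukmaerhemorhogna, uprimegaxleduxabb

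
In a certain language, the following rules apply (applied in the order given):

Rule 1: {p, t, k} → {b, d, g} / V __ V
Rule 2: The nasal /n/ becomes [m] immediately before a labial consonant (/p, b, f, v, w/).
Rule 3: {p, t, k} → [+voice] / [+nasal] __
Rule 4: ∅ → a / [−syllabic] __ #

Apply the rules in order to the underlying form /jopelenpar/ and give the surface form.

jobelembara

Rule 1 (intervocalic voicing): /p/ is a voiceless stop between vowels /o/ and /e/, so it voices to [b]. /jopelenpar/ → jobelenpar.
Rule 2 (nasal place assimilation): /n/ precedes the labial consonant /p/, so it assimilates in place to [m]. /jobelenpar/ → jobelempar.
Rule 3 (post-nasal voicing): /p/ is a voiceless stop immediately after the nasal /m/, so it voices to [b]. /jobelempar/ → jobelembar.
Rule 4 (final a-epenthesis): the form ends in the consonant /r/, so [a] is inserted word-finally. /jobelembar/ → jobelembara.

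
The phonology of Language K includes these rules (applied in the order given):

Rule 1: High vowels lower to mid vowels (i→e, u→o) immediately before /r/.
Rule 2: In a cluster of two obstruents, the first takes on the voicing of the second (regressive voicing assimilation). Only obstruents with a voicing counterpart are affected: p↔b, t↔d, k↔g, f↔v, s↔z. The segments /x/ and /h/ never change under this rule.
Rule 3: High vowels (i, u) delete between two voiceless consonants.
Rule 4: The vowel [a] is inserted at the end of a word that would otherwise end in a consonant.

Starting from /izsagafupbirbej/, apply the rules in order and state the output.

issagafubberbeja

Rule 1 (pre-rhotic lowering): /i/ is a high vowel immediately before /r/, so it lowers to [e]. /izsagafupbirbej/ → izsagafupberbej.
Rule 2 (regressive voicing assimilation): /z/ precedes the voiceless obstruent /s/, so it devoices to [s] by assimilation. /p/ precedes the voiced obstruent /b/, so it voices to [b] by assimilation. /izsagafupberbej/ → issagafubberbej.
Rule 3 (high vowel syncope): no segment meets the environment; /issagafubberbej/ is unchanged.
Rule 4 (final a-epenthesis): the form ends in the consonant /j/, so [a] is inserted word-finally. /issagafubberbej/ → issagafubberbeja.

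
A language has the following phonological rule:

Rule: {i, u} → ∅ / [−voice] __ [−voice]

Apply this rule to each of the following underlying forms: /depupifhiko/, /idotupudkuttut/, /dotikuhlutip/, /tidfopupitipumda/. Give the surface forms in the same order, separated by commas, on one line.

deppfhko, idotpudkttt, dotkhlutp, tidfopptpumda

/depupifhiko/: /u/ is a high vowel flanked by voiceless consonants /p/ and /p/, so it deletes. /i/ is a high vowel flanked by voiceless consonants /p/ and /f/, so it deletes. /i/ is a high vowel flanked by voiceless consonants /h/ and /k/, so it deletes. → [deppfhko].
/idotupudkuttut/: /u/ is a high vowel flanked by voiceless consonants /t/ and /p/, so it deletes. /u/ is a high vowel flanked by voiceless consonants /k/ and /t/, so it deletes. /u/ is a high vowel flanked by voiceless consonants /t/ and /t/, so it deletes. → [idotpudkttt].
/dotikuhlutip/: /i/ is a high vowel flanked by voiceless consonants /t/ and /k/, so it deletes. /u/ is a high vowel flanked by voiceless consonants /k/ and /h/, so it deletes. /i/ is a high vowel flanked by voiceless consonants /t/ and /p/, so it deletes. → [dotkhlutp].
/tidfopupitipumda/: /u/ is a high vowel flanked by voiceless consonants /p/ and /p/, so it deletes. /i/ is a high vowel flanked by voiceless consonants /p/ and /t/, so it deletes. /i/ is a high vowel flanked by voiceless consonants /t/ and /p/, so it deletes. → [tidfopptpumda].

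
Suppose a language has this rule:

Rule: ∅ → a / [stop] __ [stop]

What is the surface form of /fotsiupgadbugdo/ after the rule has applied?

/p/ and /g/ form a stop–stop cluster, so [a] is inserted between them.
/d/ and /b/ form a stop–stop cluster, so [a] is inserted between them.
/g/ and /d/ form a stop–stop cluster, so [a] is inserted between them.
Surface form: [fotsiupagadabugado].

fotsiupagadabugado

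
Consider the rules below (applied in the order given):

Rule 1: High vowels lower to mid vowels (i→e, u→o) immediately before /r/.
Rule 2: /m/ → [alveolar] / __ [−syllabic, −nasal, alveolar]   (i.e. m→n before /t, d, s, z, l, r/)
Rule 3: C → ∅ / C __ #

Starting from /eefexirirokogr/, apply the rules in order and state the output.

Rule 1 (pre-rhotic lowering): /i/ is a high vowel immediately before /r/, so it lowers to [e]. /i/ is a high vowel immediately before /r/, so it lowers to [e]. /eefexirirokogr/ → eefexererokogr.
Rule 2 (nasal place assimilation): no segment meets the environment; /eefexererokogr/ is unchanged.
Rule 3 (final cluster simplification): /r/ is the second consonant of a word-final cluster /gr/, so it deletes. /eefexererokogr/ → eefexererokog.

eefexererokog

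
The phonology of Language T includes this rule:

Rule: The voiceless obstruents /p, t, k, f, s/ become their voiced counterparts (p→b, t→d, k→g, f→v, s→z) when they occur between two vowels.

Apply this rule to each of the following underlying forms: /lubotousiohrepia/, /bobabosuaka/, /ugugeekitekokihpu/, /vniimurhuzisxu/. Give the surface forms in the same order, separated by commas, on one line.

/lubotousiohrepia/: /t/ is a voiceless obstruent between vowels /o/ and /o/, so it voices to [d]. /s/ is a voiceless obstruent between vowels /u/ and /i/, so it voices to [z]. /p/ is a voiceless obstruent between vowels /e/ and /i/, so it voices to [b]. → [lubodouziohrebia].
/bobabosuaka/: /s/ is a voiceless obstruent between vowels /o/ and /u/, so it voices to [z]. /k/ is a voiceless obstruent between vowels /a/ and /a/, so it voices to [g]. → [bobabozuaga].
/ugugeekitekokihpu/: /k/ is a voiceless obstruent between vowels /e/ and /i/, so it voices to [g]. /t/ is a voiceless obstruent between vowels /i/ and /e/, so it voices to [d]. /k/ is a voiceless obstruent between vowels /e/ and /o/, so it voices to [g]. /k/ is a voiceless obstruent between vowels /o/ and /i/, so it voices to [g]. → [ugugeegidegogihpu].
/vniimurhuzisxu/: the rule's environment is not met; surfaces unchanged as [vniimurhuzisxu].

lubodouziohrebia, bobabozuaga, ugugeegidegogihpu, vniimurhuzisxu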